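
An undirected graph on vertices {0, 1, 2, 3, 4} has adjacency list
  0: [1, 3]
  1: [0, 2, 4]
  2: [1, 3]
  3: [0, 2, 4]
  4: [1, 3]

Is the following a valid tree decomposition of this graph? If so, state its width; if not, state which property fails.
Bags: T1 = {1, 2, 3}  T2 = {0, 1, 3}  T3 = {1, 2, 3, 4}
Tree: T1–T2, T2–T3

No — bags containing vertex 2 are not connected in the tree.

A tree decomposition must satisfy three properties: every vertex lies in some bag; for every edge, both endpoints lie together in some bag; and for every vertex, the bags containing it form a connected subtree. Here bags containing vertex 2 are not connected in the tree, so the decomposition is invalid.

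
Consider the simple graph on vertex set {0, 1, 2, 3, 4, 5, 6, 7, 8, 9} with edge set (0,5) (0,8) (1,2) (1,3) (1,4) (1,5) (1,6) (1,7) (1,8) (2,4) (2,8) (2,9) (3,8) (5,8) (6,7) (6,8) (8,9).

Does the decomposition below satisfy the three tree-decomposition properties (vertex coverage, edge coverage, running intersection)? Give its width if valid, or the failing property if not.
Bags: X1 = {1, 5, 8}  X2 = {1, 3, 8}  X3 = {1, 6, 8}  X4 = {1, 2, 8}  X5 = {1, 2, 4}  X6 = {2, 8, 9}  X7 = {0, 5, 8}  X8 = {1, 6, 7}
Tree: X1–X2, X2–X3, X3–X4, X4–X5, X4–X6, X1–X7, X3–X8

Yes; width 2.

Every vertex of G appears in some bag (union = {0, 1, 2, 3, 4, 5, 6, 7, 8, 9}); every edge is covered by a bag; and for each vertex v the set of bags containing v is connected in the bag tree. The decomposition is therefore valid. The largest bag has 3 vertices, so the width is 2.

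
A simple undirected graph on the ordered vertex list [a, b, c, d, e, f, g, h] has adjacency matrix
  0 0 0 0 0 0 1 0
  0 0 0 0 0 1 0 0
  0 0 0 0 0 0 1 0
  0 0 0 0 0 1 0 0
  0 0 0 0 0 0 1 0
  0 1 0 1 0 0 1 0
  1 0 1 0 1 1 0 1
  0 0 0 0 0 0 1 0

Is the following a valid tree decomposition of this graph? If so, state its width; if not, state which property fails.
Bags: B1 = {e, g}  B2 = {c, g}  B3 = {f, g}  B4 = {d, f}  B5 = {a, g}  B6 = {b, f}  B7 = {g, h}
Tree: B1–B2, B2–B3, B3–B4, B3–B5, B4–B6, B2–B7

Checking the three conditions: (i) the bags cover all of {a, b, c, d, e, f, g, h}; (ii) for each edge, some bag contains both endpoints; (iii) the bags containing any fixed vertex form a subtree. All hold, so the decomposition is valid with width 2 − 1 = 1.

Yes; width 1.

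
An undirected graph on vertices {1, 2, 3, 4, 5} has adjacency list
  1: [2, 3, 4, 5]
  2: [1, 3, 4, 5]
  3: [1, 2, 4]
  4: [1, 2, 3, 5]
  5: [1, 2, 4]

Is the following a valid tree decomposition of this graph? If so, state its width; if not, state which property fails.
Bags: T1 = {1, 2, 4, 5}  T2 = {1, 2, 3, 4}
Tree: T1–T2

Every vertex of G appears in some bag (union = {1, 2, 3, 4, 5}); every edge is covered by a bag; and for each vertex v the set of bags containing v is connected in the bag tree. The decomposition is therefore valid. The largest bag has 4 vertices, so the width is 3.

Yes; width 3.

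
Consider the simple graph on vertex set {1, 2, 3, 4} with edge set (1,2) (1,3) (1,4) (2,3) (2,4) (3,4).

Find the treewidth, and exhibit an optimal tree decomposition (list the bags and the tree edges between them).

Treewidth 3.
One such decomposition:
Bags: B1 = {1, 2, 3, 4}
Tree: (single bag)

A single bag containing all 4 vertices is trivially a valid decomposition of width 3. On the other hand G contains the 4-clique {1, 2, 3, 4}. A clique must lie in a single bag of any decomposition, so no decomposition can have width below 3. Combining the bounds, tw(G) = 3.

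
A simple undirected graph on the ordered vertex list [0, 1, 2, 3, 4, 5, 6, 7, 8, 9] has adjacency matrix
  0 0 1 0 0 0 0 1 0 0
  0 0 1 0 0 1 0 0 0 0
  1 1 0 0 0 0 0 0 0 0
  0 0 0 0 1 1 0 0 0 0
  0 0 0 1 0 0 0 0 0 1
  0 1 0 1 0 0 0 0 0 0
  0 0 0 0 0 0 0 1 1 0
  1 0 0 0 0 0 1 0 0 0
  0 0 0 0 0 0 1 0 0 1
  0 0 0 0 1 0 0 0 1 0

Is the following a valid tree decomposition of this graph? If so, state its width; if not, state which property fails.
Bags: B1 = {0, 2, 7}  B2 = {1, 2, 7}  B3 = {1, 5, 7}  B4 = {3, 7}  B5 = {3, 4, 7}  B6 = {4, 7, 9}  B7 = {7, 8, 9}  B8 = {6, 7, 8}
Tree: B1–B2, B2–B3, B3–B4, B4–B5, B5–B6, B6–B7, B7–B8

No — edge (5,3) lies in no bag.

A tree decomposition must satisfy three properties: every vertex lies in some bag; for every edge, both endpoints lie together in some bag; and for every vertex, the bags containing it form a connected subtree. Here edge (5,3) lies in no bag, so the decomposition is invalid.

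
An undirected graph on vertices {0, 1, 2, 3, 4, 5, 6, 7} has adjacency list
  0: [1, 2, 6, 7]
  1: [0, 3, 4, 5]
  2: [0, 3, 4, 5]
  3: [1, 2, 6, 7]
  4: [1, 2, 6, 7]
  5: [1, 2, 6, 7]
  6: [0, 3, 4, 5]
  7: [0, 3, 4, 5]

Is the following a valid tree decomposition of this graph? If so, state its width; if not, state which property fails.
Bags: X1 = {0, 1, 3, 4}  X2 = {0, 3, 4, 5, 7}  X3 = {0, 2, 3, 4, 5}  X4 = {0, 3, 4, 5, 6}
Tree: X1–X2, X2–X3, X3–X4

A tree decomposition must satisfy three properties: every vertex lies in some bag; for every edge, both endpoints lie together in some bag; and for every vertex, the bags containing it form a connected subtree. Here edge (5,1) lies in no bag, so the decomposition is invalid.

No — edge (5,1) lies in no bag.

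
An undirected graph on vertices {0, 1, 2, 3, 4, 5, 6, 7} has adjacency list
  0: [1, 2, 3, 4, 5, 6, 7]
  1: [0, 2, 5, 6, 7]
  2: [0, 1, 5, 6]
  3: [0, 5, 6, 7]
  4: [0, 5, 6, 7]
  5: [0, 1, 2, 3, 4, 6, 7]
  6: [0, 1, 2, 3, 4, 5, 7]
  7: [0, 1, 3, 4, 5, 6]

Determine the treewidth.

A width-4 tree decomposition is:
Bags: B1 = {0, 1, 2, 5, 6}  B2 = {0, 1, 5, 6, 7}  B3 = {0, 3, 5, 6, 7}  B4 = {0, 4, 5, 6, 7}
Tree: B1–B2, B2–B3, B3–B4
Every bag has size at most 5, so the width is 5 − 1 = 4 and tw(G) ≤ 4. Conversely, {0, 1, 2, 5, 6} is a clique of size 5, and the vertices of any clique must share a bag in every tree decomposition; so some bag has ≥ 5 vertices and tw(G) ≥ 4. Hence tw(G) = 4 exactly.

4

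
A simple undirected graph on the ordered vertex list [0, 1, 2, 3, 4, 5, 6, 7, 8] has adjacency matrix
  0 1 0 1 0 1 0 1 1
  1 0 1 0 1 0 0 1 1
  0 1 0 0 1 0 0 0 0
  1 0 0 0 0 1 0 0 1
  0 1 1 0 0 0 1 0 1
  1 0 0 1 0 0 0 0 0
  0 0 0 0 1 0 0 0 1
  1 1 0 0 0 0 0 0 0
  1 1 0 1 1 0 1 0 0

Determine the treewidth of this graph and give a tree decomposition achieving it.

The largest bag has 3 vertices, giving width 2; this decomposition certifies tw(G) ≤ 2. For the lower bound, the 3 vertices {0, 1, 8} are pairwise adjacent, and any tree decomposition puts a clique entirely inside one bag — forcing width ≥ 2. Combining the bounds, tw(G) = 2.

Treewidth 2.
One such decomposition:
Bags: B1 = {0, 1, 8}  B2 = {1, 4, 8}  B3 = {4, 6, 8}  B4 = {0, 3, 8}  B5 = {0, 3, 5}  B6 = {0, 1, 7}  B7 = {1, 2, 4}
Tree: B1–B2, B2–B3, B1–B4, B4–B5, B1–B6, B2–B7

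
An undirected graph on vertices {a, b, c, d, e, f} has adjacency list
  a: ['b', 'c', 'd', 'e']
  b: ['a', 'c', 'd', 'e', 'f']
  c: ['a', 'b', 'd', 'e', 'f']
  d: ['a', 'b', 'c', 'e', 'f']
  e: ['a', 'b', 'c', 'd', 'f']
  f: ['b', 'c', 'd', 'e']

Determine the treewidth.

A width-4 tree decomposition is:
Bags: B1 = {b, c, d, e, f}  B2 = {a, b, c, d, e}
Tree: B1–B2
Every bag has size at most 5, so the width is 5 − 1 = 4 and tw(G) ≤ 4. Conversely, {b, c, d, e, f} is a clique of size 5, and the vertices of any clique must share a bag in every tree decomposition; so some bag has ≥ 5 vertices and tw(G) ≥ 4. The upper and lower bounds meet at 4, so that is the treewidth.

4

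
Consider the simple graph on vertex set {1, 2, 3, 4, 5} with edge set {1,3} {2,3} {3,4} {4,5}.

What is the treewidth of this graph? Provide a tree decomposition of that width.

Treewidth 1.
One such decomposition:
Bags: B1 = {3, 4}  B2 = {2, 3}  B3 = {4, 5}  B4 = {1, 3}
Tree: B1–B2, B1–B3, B1–B4

Every bag has size at most 2, so the width is 2 − 1 = 1 and tw(G) ≤ 1. Any graph with an edge has treewidth ≥ 1, and G has the edge 3–4. The upper and lower bounds meet at 1, so that is the treewidth.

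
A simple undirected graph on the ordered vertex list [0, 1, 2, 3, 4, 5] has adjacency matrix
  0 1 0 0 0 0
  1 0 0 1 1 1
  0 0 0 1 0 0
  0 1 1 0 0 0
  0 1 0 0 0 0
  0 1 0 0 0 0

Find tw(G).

1

A width-1 tree decomposition is:
Bags: B1 = {1, 3}  B2 = {2, 3}  B3 = {1, 4}  B4 = {0, 1}  B5 = {1, 5}
Tree: B1–B2, B1–B3, B3–B4, B4–B5
Each bag holds 2 vertices, so the decomposition has width 1, which upper-bounds the treewidth. Since G has at least one edge (e.g. 1–3), it is not an edgeless graph, so tw(G) ≥ 1. Combining the bounds, tw(G) = 1.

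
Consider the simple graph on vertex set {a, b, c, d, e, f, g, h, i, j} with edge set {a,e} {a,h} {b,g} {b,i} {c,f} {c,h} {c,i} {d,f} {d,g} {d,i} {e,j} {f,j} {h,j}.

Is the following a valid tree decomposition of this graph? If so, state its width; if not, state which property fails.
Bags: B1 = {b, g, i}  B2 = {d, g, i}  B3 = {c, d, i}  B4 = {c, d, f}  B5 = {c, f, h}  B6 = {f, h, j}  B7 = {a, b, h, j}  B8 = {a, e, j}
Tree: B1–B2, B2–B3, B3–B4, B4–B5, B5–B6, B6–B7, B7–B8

No — bags containing vertex b are not connected in the tree.

A tree decomposition must satisfy three properties: every vertex lies in some bag; for every edge, both endpoints lie together in some bag; and for every vertex, the bags containing it form a connected subtree. Here bags containing vertex b are not connected in the tree, so the decomposition is invalid.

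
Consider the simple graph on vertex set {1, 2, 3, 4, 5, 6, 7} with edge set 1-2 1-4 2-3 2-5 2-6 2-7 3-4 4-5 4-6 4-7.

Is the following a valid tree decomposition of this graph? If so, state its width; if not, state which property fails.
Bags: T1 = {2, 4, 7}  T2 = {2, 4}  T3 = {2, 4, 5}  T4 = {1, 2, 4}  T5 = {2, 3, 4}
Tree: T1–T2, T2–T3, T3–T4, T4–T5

A tree decomposition must satisfy three properties: every vertex lies in some bag; for every edge, both endpoints lie together in some bag; and for every vertex, the bags containing it form a connected subtree. Here vertex 6 appears in no bag, so the decomposition is invalid.

No — vertex 6 appears in no bag.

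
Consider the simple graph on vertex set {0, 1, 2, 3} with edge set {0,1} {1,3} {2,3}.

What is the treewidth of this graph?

A width-1 tree decomposition is:
Bags: B1 = {0, 1}  B2 = {1, 3}  B3 = {2, 3}
Tree: B1–B2, B2–B3
The largest bag has 2 vertices, giving width 1; this decomposition certifies tw(G) ≤ 1. Any graph with an edge has treewidth ≥ 1, and G has the edge 0–1. Combining the bounds, tw(G) = 1.

1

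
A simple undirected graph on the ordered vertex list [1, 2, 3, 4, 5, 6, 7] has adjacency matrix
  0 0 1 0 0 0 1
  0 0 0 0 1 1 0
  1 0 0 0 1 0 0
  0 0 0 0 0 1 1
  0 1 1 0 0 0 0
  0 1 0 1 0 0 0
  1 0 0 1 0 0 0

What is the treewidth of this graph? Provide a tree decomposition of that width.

Treewidth 2.
Bags: B1 = {2, 3, 5}  B2 = {2, 3, 6}  B3 = {3, 4, 6}  B4 = {3, 4, 7}  B5 = {1, 3, 7}
Tree: B1–B2, B2–B3, B3–B4, B4–B5

Each bag holds 3 vertices, so the decomposition has width 2, which upper-bounds the treewidth. For the lower bound, G contains the cycle 3–5–2–6–4–7–1–3, so G is not a forest; only forests have treewidth ≤ 1, hence tw(G) ≥ 2. The upper and lower bounds meet at 2, so that is the treewidth.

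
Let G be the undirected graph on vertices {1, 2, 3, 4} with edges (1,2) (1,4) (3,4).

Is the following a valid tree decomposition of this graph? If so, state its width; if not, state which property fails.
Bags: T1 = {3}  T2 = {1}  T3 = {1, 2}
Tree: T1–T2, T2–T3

A tree decomposition must satisfy three properties: every vertex lies in some bag; for every edge, both endpoints lie together in some bag; and for every vertex, the bags containing it form a connected subtree. Here vertex 4 appears in no bag, so the decomposition is invalid.

No — vertex 4 appears in no bag.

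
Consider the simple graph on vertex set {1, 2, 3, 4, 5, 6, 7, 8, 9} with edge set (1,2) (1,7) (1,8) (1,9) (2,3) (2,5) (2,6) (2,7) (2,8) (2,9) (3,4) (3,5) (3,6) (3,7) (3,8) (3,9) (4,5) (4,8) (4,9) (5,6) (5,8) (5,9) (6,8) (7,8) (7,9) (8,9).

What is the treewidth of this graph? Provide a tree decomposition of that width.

Each bag holds 5 vertices, so the decomposition has width 4, which upper-bounds the treewidth. On the other hand G contains the 5-clique {1, 2, 7, 8, 9}. A clique must lie in a single bag of any decomposition, so no decomposition can have width below 4. Therefore the treewidth is 4.

Treewidth 4.
Bags: B1 = {2, 3, 5, 8, 9}  B2 = {3, 4, 5, 8, 9}  B3 = {2, 3, 7, 8, 9}  B4 = {2, 3, 5, 6, 8}  B5 = {1, 2, 7, 8, 9}
Tree: B1–B2, B1–B3, B1–B4, B3–B5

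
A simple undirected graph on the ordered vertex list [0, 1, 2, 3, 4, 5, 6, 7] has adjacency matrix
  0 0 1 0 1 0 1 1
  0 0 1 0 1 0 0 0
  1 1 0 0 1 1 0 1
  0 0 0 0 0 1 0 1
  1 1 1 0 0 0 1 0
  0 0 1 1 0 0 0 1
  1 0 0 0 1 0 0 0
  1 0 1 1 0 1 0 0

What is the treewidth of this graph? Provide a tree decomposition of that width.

The largest bag has 3 vertices, giving width 2; this decomposition certifies tw(G) ≤ 2. For the lower bound, the 3 vertices {0, 2, 4} are pairwise adjacent, and any tree decomposition puts a clique entirely inside one bag — forcing width ≥ 2. Therefore the treewidth is 2.

Treewidth 2.
One optimal decomposition is:
Bags: B1 = {3, 5, 7}  B2 = {2, 5, 7}  B3 = {0, 2, 7}  B4 = {0, 2, 4}  B5 = {1, 2, 4}  B6 = {0, 4, 6}
Tree: B1–B2, B2–B3, B3–B4, B4–B5, B4–B6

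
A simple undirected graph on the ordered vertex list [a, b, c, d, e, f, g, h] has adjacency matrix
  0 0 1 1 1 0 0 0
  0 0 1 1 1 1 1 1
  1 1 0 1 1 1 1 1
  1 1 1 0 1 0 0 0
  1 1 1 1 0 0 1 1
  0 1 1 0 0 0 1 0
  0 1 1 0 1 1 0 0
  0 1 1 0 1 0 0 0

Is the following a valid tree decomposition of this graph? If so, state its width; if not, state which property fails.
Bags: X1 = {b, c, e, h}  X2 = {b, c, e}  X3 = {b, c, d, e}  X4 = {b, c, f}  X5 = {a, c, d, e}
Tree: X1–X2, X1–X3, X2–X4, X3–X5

A tree decomposition must satisfy three properties: every vertex lies in some bag; for every edge, both endpoints lie together in some bag; and for every vertex, the bags containing it form a connected subtree. Here vertex g appears in no bag, so the decomposition is invalid.

No — vertex g appears in no bag.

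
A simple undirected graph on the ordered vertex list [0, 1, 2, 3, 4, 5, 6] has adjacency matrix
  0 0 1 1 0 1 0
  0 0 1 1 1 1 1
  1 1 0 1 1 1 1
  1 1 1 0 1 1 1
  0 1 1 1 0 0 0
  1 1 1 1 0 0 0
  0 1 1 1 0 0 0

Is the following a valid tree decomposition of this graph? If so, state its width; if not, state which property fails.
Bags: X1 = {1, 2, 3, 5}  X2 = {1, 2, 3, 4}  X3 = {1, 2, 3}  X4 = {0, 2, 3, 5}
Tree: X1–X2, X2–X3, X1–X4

No — vertex 6 appears in no bag.

A tree decomposition must satisfy three properties: every vertex lies in some bag; for every edge, both endpoints lie together in some bag; and for every vertex, the bags containing it form a connected subtree. Here vertex 6 appears in no bag, so the decomposition is invalid.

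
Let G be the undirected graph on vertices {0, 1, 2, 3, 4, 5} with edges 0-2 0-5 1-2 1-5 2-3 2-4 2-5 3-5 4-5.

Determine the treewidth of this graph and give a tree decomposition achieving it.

Treewidth 2.
Bags: B1 = {2, 4, 5}  B2 = {0, 2, 5}  B3 = {1, 2, 5}  B4 = {2, 3, 5}
Tree: B1–B2, B1–B3, B2–B4

Each bag holds 3 vertices, so the decomposition has width 2, which upper-bounds the treewidth. For the lower bound, the 3 vertices {0, 2, 5} are pairwise adjacent, and any tree decomposition puts a clique entirely inside one bag — forcing width ≥ 2. The upper and lower bounds meet at 2, so that is the treewidth.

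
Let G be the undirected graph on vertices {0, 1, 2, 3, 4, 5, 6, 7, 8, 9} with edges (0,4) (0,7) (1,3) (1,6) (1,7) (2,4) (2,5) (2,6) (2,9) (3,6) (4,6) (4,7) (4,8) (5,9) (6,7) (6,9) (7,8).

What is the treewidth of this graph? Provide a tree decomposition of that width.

Treewidth 2.
Bags: B1 = {4, 6, 7}  B2 = {4, 7, 8}  B3 = {1, 6, 7}  B4 = {1, 3, 6}  B5 = {0, 4, 7}  B6 = {2, 4, 6}  B7 = {2, 6, 9}  B8 = {2, 5, 9}
Tree: B1–B2, B1–B3, B3–B4, B1–B5, B1–B6, B6–B7, B7–B8

Every bag has size at most 3, so the width is 3 − 1 = 2 and tw(G) ≤ 2. Conversely, {0, 4, 7} is a clique of size 3, and the vertices of any clique must share a bag in every tree decomposition; so some bag has ≥ 3 vertices and tw(G) ≥ 2. Therefore the treewidth is 2.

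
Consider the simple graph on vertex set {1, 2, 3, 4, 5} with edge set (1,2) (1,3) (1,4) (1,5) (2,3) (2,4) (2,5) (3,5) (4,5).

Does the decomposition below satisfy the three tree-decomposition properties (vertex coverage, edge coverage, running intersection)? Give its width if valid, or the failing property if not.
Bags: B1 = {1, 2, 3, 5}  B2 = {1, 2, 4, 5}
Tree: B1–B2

Vertex coverage: the bags together contain {1, 2, 3, 4, 5}, the full vertex set. Edge coverage: each edge of G has both endpoints in at least one bag. Running intersection: for every vertex, the bags containing it form a connected subtree. All three properties hold, so this is a valid tree decomposition of width max|bag| − 1 = 3, and hence tw(G) ≤ 3.

Yes; width 3.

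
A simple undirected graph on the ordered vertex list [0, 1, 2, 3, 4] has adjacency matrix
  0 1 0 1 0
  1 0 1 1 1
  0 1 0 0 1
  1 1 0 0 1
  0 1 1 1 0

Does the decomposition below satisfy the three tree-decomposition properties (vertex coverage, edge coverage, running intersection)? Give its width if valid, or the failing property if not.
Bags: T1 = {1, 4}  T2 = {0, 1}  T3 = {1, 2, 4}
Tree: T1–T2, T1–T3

A tree decomposition must satisfy three properties: every vertex lies in some bag; for every edge, both endpoints lie together in some bag; and for every vertex, the bags containing it form a connected subtree. Here vertex 3 appears in no bag, so the decomposition is invalid.

No — vertex 3 appears in no bag.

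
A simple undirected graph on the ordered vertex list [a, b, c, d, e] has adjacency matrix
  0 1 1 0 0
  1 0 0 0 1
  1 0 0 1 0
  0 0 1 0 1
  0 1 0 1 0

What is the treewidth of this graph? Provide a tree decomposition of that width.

Treewidth 2.
One optimal decomposition is:
Bags: B1 = {c, d, e}  B2 = {b, c, e}  B3 = {a, b, c}
Tree: B1–B2, B2–B3

Every bag has size at most 3, so the width is 3 − 1 = 2 and tw(G) ≤ 2. Since c–d–e–b–a–c is a cycle in G, G is not acyclic. Forests are exactly the graphs of treewidth ≤ 1, so tw(G) ≥ 2. Combining the bounds, tw(G) = 2.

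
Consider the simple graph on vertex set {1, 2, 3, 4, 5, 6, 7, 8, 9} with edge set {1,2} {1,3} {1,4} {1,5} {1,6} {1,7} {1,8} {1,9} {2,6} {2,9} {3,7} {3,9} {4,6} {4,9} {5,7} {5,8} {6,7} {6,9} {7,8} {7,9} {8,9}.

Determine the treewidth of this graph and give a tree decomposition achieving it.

The largest bag has 4 vertices, giving width 3; this decomposition certifies tw(G) ≤ 3. Conversely, {1, 7, 8, 9} is a clique of size 4, and the vertices of any clique must share a bag in every tree decomposition; so some bag has ≥ 4 vertices and tw(G) ≥ 3. Therefore the treewidth is 3.

Treewidth 3.
One optimal decomposition is:
Bags: B1 = {1, 5, 7, 8}  B2 = {1, 7, 8, 9}  B3 = {1, 6, 7, 9}  B4 = {1, 3, 7, 9}  B5 = {1, 2, 6, 9}  B6 = {1, 4, 6, 9}
Tree: B1–B2, B2–B3, B2–B4, B3–B5, B5–B6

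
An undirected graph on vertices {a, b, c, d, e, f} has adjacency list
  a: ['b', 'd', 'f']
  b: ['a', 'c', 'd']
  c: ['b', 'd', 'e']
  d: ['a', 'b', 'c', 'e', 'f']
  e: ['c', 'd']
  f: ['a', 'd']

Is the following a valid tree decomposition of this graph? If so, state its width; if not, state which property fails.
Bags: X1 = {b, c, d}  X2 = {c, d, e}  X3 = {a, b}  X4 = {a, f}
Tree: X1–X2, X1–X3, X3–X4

A tree decomposition must satisfy three properties: every vertex lies in some bag; for every edge, both endpoints lie together in some bag; and for every vertex, the bags containing it form a connected subtree. Here edge (d,a) lies in no bag, so the decomposition is invalid.

No — edge (d,a) lies in no bag.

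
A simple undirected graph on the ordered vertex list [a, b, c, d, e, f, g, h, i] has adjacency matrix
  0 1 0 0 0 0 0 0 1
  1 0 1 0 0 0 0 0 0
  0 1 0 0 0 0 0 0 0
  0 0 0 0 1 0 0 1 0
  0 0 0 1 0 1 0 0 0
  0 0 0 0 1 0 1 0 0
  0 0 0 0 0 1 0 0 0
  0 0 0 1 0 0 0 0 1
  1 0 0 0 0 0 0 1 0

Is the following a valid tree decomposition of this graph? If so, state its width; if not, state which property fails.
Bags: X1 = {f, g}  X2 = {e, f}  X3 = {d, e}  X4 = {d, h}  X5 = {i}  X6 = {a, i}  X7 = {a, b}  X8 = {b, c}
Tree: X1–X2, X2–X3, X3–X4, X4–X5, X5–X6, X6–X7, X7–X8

A tree decomposition must satisfy three properties: every vertex lies in some bag; for every edge, both endpoints lie together in some bag; and for every vertex, the bags containing it form a connected subtree. Here edge (h,i) lies in no bag, so the decomposition is invalid.

No — edge (h,i) lies in no bag.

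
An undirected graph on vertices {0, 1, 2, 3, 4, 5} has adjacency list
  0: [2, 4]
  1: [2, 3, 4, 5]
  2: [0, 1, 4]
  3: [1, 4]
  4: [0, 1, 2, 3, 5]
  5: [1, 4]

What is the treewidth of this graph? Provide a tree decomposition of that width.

Each bag holds 3 vertices, so the decomposition has width 2, which upper-bounds the treewidth. Conversely, {0, 2, 4} is a clique of size 3, and the vertices of any clique must share a bag in every tree decomposition; so some bag has ≥ 3 vertices and tw(G) ≥ 2. Combining the bounds, tw(G) = 2.

Treewidth 2.
One such decomposition:
Bags: B1 = {1, 4, 5}  B2 = {1, 3, 4}  B3 = {1, 2, 4}  B4 = {0, 2, 4}
Tree: B1–B2, B2–B3, B3–B4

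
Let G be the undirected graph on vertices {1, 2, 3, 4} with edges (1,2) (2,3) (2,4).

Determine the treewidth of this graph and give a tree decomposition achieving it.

Treewidth 1.
One such decomposition:
Bags: B1 = {1, 2}  B2 = {2, 3}  B3 = {2, 4}
Tree: B1–B2, B2–B3

Each bag holds 2 vertices, so the decomposition has width 1, which upper-bounds the treewidth. Since G has at least one edge (e.g. 2–1), it is not an edgeless graph, so tw(G) ≥ 1. Combining the bounds, tw(G) = 1.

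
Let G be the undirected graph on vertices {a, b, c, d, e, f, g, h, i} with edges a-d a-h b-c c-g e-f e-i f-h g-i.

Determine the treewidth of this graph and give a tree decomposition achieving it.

Treewidth 1.
One optimal decomposition is:
Bags: B1 = {b, c}  B2 = {c, g}  B3 = {g, i}  B4 = {e, i}  B5 = {e, f}  B6 = {f, h}  B7 = {a, h}  B8 = {a, d}
Tree: B1–B2, B2–B3, B3–B4, B4–B5, B5–B6, B6–B7, B7–B8

Every bag has size at most 2, so the width is 2 − 1 = 1 and tw(G) ≤ 1. G has an edge, so its treewidth is at least 1. The upper and lower bounds meet at 1, so that is the treewidth.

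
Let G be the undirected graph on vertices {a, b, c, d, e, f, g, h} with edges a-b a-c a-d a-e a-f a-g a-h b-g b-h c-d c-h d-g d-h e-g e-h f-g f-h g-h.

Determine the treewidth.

A width-3 tree decomposition is:
Bags: B1 = {a, e, g, h}  B2 = {a, b, g, h}  B3 = {a, f, g, h}  B4 = {a, d, g, h}  B5 = {a, c, d, h}
Tree: B1–B2, B2–B3, B3–B4, B4–B5
The largest bag has 4 vertices, giving width 3; this decomposition certifies tw(G) ≤ 3. Conversely, {a, d, g, h} is a clique of size 4, and the vertices of any clique must share a bag in every tree decomposition; so some bag has ≥ 4 vertices and tw(G) ≥ 3. Combining the bounds, tw(G) = 3.

3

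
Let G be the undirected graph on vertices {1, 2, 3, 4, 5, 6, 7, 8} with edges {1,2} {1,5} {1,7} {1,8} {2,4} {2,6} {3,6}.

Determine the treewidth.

A width-1 tree decomposition is:
Bags: B1 = {2, 6}  B2 = {2, 4}  B3 = {1, 2}  B4 = {1, 5}  B5 = {1, 8}  B6 = {1, 7}  B7 = {3, 6}
Tree: B1–B2, B1–B3, B3–B4, B3–B5, B4–B6, B1–B7
The largest bag has 2 vertices, giving width 1; this decomposition certifies tw(G) ≤ 1. Since G has at least one edge (e.g. 6–2), it is not an edgeless graph, so tw(G) ≥ 1. The upper and lower bounds meet at 1, so that is the treewidth.

1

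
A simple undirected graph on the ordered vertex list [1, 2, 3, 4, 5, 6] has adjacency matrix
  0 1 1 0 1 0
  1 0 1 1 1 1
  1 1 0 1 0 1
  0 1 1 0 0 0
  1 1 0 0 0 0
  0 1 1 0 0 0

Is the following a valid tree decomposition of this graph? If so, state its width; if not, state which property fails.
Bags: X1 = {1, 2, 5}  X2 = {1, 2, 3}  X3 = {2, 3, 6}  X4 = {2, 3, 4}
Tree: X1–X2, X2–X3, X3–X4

Checking the three conditions: (i) the bags cover all of {1, 2, 3, 4, 5, 6}; (ii) for each edge, some bag contains both endpoints; (iii) the bags containing any fixed vertex form a subtree. All hold, so the decomposition is valid with width 3 − 1 = 2.

Yes; width 2.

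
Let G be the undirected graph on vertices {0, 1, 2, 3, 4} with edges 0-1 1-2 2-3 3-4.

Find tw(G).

A width-1 tree decomposition is:
Bags: B1 = {2, 3}  B2 = {1, 2}  B3 = {0, 1}  B4 = {3, 4}
Tree: B1–B2, B2–B3, B1–B4
Each bag holds 2 vertices, so the decomposition has width 1, which upper-bounds the treewidth. Since G has at least one edge (e.g. 3–2), it is not an edgeless graph, so tw(G) ≥ 1. Combining the bounds, tw(G) = 1.

1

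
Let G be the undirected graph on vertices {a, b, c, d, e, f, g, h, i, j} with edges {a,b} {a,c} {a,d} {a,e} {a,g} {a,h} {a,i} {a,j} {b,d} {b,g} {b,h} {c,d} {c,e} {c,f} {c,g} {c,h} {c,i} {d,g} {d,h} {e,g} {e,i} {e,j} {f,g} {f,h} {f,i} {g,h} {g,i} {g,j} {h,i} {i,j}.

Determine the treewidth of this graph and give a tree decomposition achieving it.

The largest bag has 5 vertices, giving width 4; this decomposition certifies tw(G) ≤ 4. Conversely, {a, e, g, i, j} is a clique of size 5, and the vertices of any clique must share a bag in every tree decomposition; so some bag has ≥ 5 vertices and tw(G) ≥ 4. Hence tw(G) = 4 exactly.

Treewidth 4.
One optimal decomposition is:
Bags: B1 = {a, c, d, g, h}  B2 = {a, c, g, h, i}  B3 = {c, f, g, h, i}  B4 = {a, b, d, g, h}  B5 = {a, c, e, g, i}  B6 = {a, e, g, i, j}
Tree: B1–B2, B2–B3, B1–B4, B2–B5, B5–B6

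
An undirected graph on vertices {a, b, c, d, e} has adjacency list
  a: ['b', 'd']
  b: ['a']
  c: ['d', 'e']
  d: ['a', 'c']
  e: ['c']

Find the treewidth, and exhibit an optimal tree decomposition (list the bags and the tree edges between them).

Each bag holds 2 vertices, so the decomposition has width 1, which upper-bounds the treewidth. Any graph with an edge has treewidth ≥ 1, and G has the edge b–a. Therefore the treewidth is 1.

Treewidth 1.
One optimal decomposition is:
Bags: B1 = {a, b}  B2 = {a, d}  B3 = {c, d}  B4 = {c, e}
Tree: B1–B2, B2–B3, B3–B4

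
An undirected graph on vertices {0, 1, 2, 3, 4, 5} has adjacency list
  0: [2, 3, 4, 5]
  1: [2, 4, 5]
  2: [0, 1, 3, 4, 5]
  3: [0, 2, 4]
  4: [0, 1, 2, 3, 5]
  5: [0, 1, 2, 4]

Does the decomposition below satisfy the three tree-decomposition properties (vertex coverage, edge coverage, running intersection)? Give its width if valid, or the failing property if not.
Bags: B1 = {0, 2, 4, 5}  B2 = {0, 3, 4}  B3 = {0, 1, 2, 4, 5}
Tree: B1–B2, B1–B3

A tree decomposition must satisfy three properties: every vertex lies in some bag; for every edge, both endpoints lie together in some bag; and for every vertex, the bags containing it form a connected subtree. Here edge (2,3) lies in no bag, so the decomposition is invalid.

No — edge (2,3) lies in no bag.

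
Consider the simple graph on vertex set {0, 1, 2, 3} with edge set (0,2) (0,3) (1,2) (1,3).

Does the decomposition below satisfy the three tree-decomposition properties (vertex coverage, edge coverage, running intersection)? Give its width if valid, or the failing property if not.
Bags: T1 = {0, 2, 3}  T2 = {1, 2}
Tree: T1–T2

A tree decomposition must satisfy three properties: every vertex lies in some bag; for every edge, both endpoints lie together in some bag; and for every vertex, the bags containing it form a connected subtree. Here edge (3,1) lies in no bag, so the decomposition is invalid.

No — edge (3,1) lies in no bag.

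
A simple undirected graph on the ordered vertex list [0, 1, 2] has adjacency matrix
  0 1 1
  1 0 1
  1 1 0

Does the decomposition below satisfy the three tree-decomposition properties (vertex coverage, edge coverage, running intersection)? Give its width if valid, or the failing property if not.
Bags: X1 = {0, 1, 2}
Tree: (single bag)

Vertex coverage: the bags together contain {0, 1, 2}, the full vertex set. Edge coverage: each edge of G has both endpoints in at least one bag. Running intersection: for every vertex, the bags containing it form a connected subtree. All three properties hold, so this is a valid tree decomposition of width max|bag| − 1 = 2, and hence tw(G) ≤ 2.

Yes; width 2.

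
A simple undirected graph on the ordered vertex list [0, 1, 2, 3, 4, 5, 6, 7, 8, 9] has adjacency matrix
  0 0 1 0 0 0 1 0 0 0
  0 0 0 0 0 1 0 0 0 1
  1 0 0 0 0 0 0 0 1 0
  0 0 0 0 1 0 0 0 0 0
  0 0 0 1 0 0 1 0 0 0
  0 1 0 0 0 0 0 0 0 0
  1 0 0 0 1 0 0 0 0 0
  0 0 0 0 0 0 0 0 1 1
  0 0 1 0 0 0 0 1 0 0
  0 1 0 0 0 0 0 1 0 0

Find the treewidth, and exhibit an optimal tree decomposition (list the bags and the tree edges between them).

The largest bag has 2 vertices, giving width 1; this decomposition certifies tw(G) ≤ 1. Any graph with an edge has treewidth ≥ 1, and G has the edge 5–1. Combining the bounds, tw(G) = 1.

Treewidth 1.
Bags: B1 = {1, 5}  B2 = {1, 9}  B3 = {7, 9}  B4 = {7, 8}  B5 = {2, 8}  B6 = {0, 2}  B7 = {0, 6}  B8 = {4, 6}  B9 = {3, 4}
Tree: B1–B2, B2–B3, B3–B4, B4–B5, B5–B6, B6–B7, B7–B8, B8–B9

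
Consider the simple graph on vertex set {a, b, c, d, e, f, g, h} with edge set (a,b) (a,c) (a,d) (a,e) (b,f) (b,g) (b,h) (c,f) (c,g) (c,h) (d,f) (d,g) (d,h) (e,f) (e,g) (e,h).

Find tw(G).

4

A width-4 tree decomposition is:
Bags: B1 = {a, e, f, g, h}  B2 = {a, d, f, g, h}  B3 = {a, c, f, g, h}  B4 = {a, b, f, g, h}
Tree: B1–B2, B2–B3, B3–B4
The largest bag has 5 vertices, giving width 4; this decomposition certifies tw(G) ≤ 4. For the lower bound: the 5 vertex sets {e,h}, {d,f}, {c,g}, {a}, {b} are disjoint, each induces a connected subgraph, and every pair is joined by at least one edge of G. Contracting each set to a single vertex therefore yields K_{5} as a minor, and since treewidth is minor-monotone, tw(G) ≥ tw(K_{5}) = 4. Therefore the treewidth is 4.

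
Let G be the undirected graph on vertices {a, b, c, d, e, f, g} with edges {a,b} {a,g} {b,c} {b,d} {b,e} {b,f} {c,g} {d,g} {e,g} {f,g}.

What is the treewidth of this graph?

A width-2 tree decomposition is:
Bags: B1 = {b, f, g}  B2 = {b, c, g}  B3 = {b, e, g}  B4 = {b, d, g}  B5 = {a, b, g}
Tree: B1–B2, B2–B3, B3–B4, B4–B5
The largest bag has 3 vertices, giving width 2; this decomposition certifies tw(G) ≤ 2. The edges g–f–b–c–g form a cycle, so G is not a tree and its treewidth is at least 2. Combining the bounds, tw(G) = 2.

2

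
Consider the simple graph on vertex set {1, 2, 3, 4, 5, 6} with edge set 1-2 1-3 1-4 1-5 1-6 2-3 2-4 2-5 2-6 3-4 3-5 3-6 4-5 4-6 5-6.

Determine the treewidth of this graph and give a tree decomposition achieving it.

With just one bag of size 6, the width is 6 − 1 = 5, so tw(G) ≤ 5. For the lower bound, the 6 vertices {1, 2, 3, 4, 5, 6} are pairwise adjacent, and any tree decomposition puts a clique entirely inside one bag — forcing width ≥ 5. Hence tw(G) = 5 exactly.

Treewidth 5.
Bags: B1 = {1, 2, 3, 4, 5, 6}
Tree: (single bag)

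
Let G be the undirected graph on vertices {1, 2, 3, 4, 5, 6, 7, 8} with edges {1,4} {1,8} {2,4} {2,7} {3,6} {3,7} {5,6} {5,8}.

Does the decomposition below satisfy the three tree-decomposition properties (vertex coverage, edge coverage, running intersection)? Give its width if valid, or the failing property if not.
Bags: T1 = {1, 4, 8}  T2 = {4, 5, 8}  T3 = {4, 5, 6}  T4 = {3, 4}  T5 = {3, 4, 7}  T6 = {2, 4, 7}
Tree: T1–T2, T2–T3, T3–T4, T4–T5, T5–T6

A tree decomposition must satisfy three properties: every vertex lies in some bag; for every edge, both endpoints lie together in some bag; and for every vertex, the bags containing it form a connected subtree. Here edge (6,3) lies in no bag, so the decomposition is invalid.

No — edge (6,3) lies in no bag.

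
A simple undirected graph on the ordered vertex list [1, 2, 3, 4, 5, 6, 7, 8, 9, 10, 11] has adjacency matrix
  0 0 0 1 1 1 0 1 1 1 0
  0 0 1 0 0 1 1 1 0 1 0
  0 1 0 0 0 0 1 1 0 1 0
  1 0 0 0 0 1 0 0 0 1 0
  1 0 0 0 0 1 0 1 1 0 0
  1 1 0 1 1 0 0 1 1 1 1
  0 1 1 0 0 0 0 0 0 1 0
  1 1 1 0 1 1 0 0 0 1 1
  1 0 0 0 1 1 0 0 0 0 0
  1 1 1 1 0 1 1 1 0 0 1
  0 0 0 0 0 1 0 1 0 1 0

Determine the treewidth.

A width-3 tree decomposition is:
Bags: B1 = {2, 6, 8, 10}  B2 = {2, 3, 8, 10}  B3 = {6, 8, 10, 11}  B4 = {2, 3, 7, 10}  B5 = {1, 6, 8, 10}  B6 = {1, 5, 6, 8}  B7 = {1, 5, 6, 9}  B8 = {1, 4, 6, 10}
Tree: B1–B2, B1–B3, B2–B4, B3–B5, B5–B6, B6–B7, B5–B8
Each bag holds 4 vertices, so the decomposition has width 3, which upper-bounds the treewidth. For the lower bound, the 4 vertices {2, 3, 8, 10} are pairwise adjacent, and any tree decomposition puts a clique entirely inside one bag — forcing width ≥ 3. The upper and lower bounds meet at 3, so that is the treewidth.

3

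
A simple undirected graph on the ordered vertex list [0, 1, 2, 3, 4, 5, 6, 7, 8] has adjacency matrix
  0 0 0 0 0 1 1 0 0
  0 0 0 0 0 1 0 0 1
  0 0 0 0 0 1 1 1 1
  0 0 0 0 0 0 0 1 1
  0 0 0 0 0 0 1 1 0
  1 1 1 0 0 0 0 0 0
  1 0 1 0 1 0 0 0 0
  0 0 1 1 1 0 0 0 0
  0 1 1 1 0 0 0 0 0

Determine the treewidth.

A width-3 tree decomposition is:
Bags: B1 = {0, 4, 5, 6}  B2 = {2, 4, 5, 6}  B3 = {2, 4, 5, 7}  B4 = {1, 2, 5, 7}  B5 = {1, 2, 7, 8}  B6 = {1, 3, 7, 8}
Tree: B1–B2, B2–B3, B3–B4, B4–B5, B5–B6
The largest bag has 4 vertices, giving width 3; this decomposition certifies tw(G) ≤ 3. For the lower bound: the 4 vertex sets {0,4,6}, {5}, {2}, {1,3,7,8} are disjoint, each induces a connected subgraph, and every pair is joined by at least one edge of G. Contracting each set to a single vertex therefore yields K_{4} as a minor, and since treewidth is minor-monotone, tw(G) ≥ tw(K_{4}) = 3. Combining the bounds, tw(G) = 3.

3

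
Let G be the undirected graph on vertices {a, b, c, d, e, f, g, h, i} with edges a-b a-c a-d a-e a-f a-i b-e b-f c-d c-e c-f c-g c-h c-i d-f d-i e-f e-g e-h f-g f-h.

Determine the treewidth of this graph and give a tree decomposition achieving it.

Treewidth 3.
One optimal decomposition is:
Bags: B1 = {a, c, d, f}  B2 = {a, c, e, f}  B3 = {a, b, e, f}  B4 = {a, c, d, i}  B5 = {c, e, f, g}  B6 = {c, e, f, h}
Tree: B1–B2, B2–B3, B1–B4, B2–B5, B2–B6

Every bag has size at most 4, so the width is 4 − 1 = 3 and tw(G) ≤ 3. On the other hand G contains the 4-clique {a, c, d, f}. A clique must lie in a single bag of any decomposition, so no decomposition can have width below 3. Therefore the treewidth is 3.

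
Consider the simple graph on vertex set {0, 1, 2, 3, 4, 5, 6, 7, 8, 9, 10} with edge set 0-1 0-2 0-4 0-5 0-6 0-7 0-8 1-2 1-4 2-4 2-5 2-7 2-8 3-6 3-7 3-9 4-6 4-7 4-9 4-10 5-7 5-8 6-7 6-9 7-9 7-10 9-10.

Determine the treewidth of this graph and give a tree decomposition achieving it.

Each bag holds 4 vertices, so the decomposition has width 3, which upper-bounds the treewidth. On the other hand G contains the 4-clique {0, 2, 5, 8}. A clique must lie in a single bag of any decomposition, so no decomposition can have width below 3. Therefore the treewidth is 3.

Treewidth 3.
Bags: B1 = {4, 7, 9, 10}  B2 = {4, 6, 7, 9}  B3 = {0, 4, 6, 7}  B4 = {0, 2, 4, 7}  B5 = {0, 2, 5, 7}  B6 = {3, 6, 7, 9}  B7 = {0, 2, 5, 8}  B8 = {0, 1, 2, 4}
Tree: B1–B2, B2–B3, B3–B4, B4–B5, B2–B6, B5–B7, B4–B8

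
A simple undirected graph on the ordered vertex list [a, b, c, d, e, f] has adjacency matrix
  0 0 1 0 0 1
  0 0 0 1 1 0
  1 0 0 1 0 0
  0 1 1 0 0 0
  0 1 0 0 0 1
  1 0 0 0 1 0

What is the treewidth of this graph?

A width-2 tree decomposition is:
Bags: B1 = {b, c, d}  B2 = {b, c, e}  B3 = {c, e, f}  B4 = {a, c, f}
Tree: B1–B2, B2–B3, B3–B4
The largest bag has 3 vertices, giving width 2; this decomposition certifies tw(G) ≤ 2. The edges c–d–b–e–f–a–c form a cycle, so G is not a tree and its treewidth is at least 2. The upper and lower bounds meet at 2, so that is the treewidth.

2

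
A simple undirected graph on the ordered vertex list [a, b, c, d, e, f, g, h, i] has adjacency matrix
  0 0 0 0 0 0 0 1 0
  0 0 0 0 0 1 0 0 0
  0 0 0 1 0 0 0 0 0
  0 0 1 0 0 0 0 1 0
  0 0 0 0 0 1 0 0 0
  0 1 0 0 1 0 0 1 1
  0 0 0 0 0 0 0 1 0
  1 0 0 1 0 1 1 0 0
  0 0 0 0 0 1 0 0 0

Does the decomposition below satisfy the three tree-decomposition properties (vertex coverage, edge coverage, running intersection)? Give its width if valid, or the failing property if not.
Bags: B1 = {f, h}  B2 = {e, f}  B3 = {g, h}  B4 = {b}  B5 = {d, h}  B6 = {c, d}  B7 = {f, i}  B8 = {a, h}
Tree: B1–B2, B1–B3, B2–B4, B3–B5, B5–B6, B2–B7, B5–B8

No — edge (f,b) lies in no bag.

A tree decomposition must satisfy three properties: every vertex lies in some bag; for every edge, both endpoints lie together in some bag; and for every vertex, the bags containing it form a connected subtree. Here edge (f,b) lies in no bag, so the decomposition is invalid.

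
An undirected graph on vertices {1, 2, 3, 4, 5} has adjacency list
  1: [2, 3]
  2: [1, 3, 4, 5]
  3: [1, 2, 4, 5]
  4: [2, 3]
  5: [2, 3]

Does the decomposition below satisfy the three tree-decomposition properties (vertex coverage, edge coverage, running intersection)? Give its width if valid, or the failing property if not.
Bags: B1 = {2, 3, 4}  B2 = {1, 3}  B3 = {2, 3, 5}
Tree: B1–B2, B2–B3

No — edge (2,1) lies in no bag.

A tree decomposition must satisfy three properties: every vertex lies in some bag; for every edge, both endpoints lie together in some bag; and for every vertex, the bags containing it form a connected subtree. Here edge (2,1) lies in no bag, so the decomposition is invalid.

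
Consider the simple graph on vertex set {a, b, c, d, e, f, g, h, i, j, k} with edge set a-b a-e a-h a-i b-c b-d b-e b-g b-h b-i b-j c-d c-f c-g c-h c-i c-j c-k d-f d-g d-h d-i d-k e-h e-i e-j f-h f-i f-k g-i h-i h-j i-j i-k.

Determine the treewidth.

A width-4 tree decomposition is:
Bags: B1 = {b, c, d, h, i}  B2 = {c, d, f, h, i}  B3 = {b, c, d, g, i}  B4 = {b, c, h, i, j}  B5 = {c, d, f, i, k}  B6 = {b, e, h, i, j}  B7 = {a, b, e, h, i}
Tree: B1–B2, B1–B3, B1–B4, B2–B5, B4–B6, B6–B7
Every bag has size at most 5, so the width is 5 − 1 = 4 and tw(G) ≤ 4. Conversely, {b, c, d, g, i} is a clique of size 5, and the vertices of any clique must share a bag in every tree decomposition; so some bag has ≥ 5 vertices and tw(G) ≥ 4. Therefore the treewidth is 4.

4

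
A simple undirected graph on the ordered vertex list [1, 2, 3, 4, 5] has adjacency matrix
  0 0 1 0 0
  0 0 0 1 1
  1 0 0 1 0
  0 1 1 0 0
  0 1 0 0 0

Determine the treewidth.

A width-1 tree decomposition is:
Bags: B1 = {1, 3}  B2 = {3, 4}  B3 = {2, 4}  B4 = {2, 5}
Tree: B1–B2, B2–B3, B3–B4
The largest bag has 2 vertices, giving width 1; this decomposition certifies tw(G) ≤ 1. G has an edge, so its treewidth is at least 1. The upper and lower bounds meet at 1, so that is the treewidth.

1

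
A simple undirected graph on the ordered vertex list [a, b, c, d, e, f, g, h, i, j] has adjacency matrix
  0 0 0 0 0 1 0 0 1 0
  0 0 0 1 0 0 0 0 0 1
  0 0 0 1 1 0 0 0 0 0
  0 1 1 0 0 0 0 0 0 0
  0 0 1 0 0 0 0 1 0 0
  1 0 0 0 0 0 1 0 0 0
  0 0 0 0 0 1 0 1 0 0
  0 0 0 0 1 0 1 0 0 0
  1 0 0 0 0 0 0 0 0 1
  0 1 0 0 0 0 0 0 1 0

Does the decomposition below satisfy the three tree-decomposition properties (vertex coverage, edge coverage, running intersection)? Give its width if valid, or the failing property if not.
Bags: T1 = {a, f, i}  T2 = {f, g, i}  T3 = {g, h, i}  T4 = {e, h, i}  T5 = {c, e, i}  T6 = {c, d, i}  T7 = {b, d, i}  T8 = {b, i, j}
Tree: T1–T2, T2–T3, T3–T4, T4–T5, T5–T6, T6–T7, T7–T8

Yes; width 2.

Vertex coverage: the bags together contain {a, b, c, d, e, f, g, h, i, j}, the full vertex set. Edge coverage: each edge of G has both endpoints in at least one bag. Running intersection: for every vertex, the bags containing it form a connected subtree. All three properties hold, so this is a valid tree decomposition of width max|bag| − 1 = 2, and hence tw(G) ≤ 2.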